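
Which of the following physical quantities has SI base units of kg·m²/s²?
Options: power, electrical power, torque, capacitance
Checking the SI base units of each option:
  power (P = W/t): kg·m²/s³  ✗
  electrical power (P = IV): kg·m²/s³  ✗
  torque (τ = Fr): kg·m²/s²  ✓ matches
  capacitance (C = Q/V): s⁴·A²/(kg·m²)  ✗

Only torque has units kg·m²/s².

Answer: torque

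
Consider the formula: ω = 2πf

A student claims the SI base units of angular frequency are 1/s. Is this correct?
Units of each symbol in ω = 2πf:
  f (frequency): 1/s
  The factor 2π is dimensionless.

Multiplying the contributions: [1/s]
Adding exponents of each base unit: s: -1
SI base units of angular frequency: 1/s

The claimed units 1/s match the derived units, so the claim is correct.

Answer: Yes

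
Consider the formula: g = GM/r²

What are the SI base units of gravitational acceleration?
Units of each symbol in g = GM/r²:
  G (gravitational constant): m³/(kg·s²)
  M (mass): kg
  r (distance): m  → to the power 2 in the denominator, contributes 1/m²

Multiplying the contributions: [m³/(kg·s²)] · [kg] · [1/m²]
Adding exponents of each base unit: m: 1, s: -2
SI base units of gravitational acceleration: m/s²

Answer: m/s²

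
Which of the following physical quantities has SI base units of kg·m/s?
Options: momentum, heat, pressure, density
Checking the SI base units of each option:
  momentum (p = mv): kg·m/s  ✓ matches
  heat (Q = mcΔT): kg·m²/s²  ✗
  pressure (P = F/A): kg/(m·s²)  ✗
  density (ρ = m/V): kg/m³  ✗

Only momentum has units kg·m/s.

Answer: momentum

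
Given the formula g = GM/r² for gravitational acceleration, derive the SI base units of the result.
Units of each symbol in g = GM/r²:
  G (gravitational constant): m³/(kg·s²)
  M (mass): kg
  r (distance): m  → to the power 2 in the denominator, contributes 1/m²

Multiplying the contributions: [m³/(kg·s²)] · [kg] · [1/m²]
Adding exponents of each base unit: m: 1, s: -2
SI base units of gravitational acceleration: m/s²

Answer: m/s²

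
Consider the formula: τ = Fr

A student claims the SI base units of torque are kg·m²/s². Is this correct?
Units of each symbol in τ = Fr:
  F (force): kg·m/s²
  r (lever arm): m

Multiplying the contributions: [kg·m/s²] · [m]
Adding exponents of each base unit: kg: 1, m: 2, s: -2
SI base units of torque: kg·m²/s²

The claimed units kg·m²/s² match the derived units, so the claim is correct.

Answer: Yes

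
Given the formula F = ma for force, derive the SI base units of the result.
Units of each symbol in F = ma:
  m (mass): kg
  a (acceleration): m/s²

Multiplying the contributions: [kg] · [m/s²]
Adding exponents of each base unit: kg: 1, m: 1, s: -2
SI base units of force: kg·m/s²

Answer: kg·m/s²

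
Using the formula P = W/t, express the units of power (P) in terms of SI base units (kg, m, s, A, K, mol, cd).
Units of each symbol in P = W/t:
  W (work): kg·m²/s²
  t (time): s  → in the denominator, contributes 1/s

Multiplying the contributions: [kg·m²/s²] · [1/s]
Adding exponents of each base unit: kg: 1, m: 2, s: -3
SI base units of power: kg·m²/s³

Answer: kg·m²/s³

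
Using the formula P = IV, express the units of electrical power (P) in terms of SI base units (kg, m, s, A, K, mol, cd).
Units of each symbol in P = IV:
  I (current): A
  V (voltage, in volts): kg·m²/(s³·A)

Multiplying the contributions: [A] · [kg·m²/(s³·A)]
Adding exponents of each base unit: kg: 1, m: 2, s: -3
SI base units of electrical power: kg·m²/s³

Answer: kg·m²/s³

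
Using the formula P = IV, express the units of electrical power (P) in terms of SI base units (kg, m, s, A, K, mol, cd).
Units of each symbol in P = IV:
  I (current): A
  V (voltage, in volts): kg·m²/(s³·A)

Multiplying the contributions: [A] · [kg·m²/(s³·A)]
Adding exponents of each base unit: kg: 1, m: 2, s: -3
SI base units of electrical power: kg·m²/s³

Answer: kg·m²/s³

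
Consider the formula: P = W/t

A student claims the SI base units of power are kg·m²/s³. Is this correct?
Units of each symbol in P = W/t:
  W (work): kg·m²/s²
  t (time): s  → in the denominator, contributes 1/s

Multiplying the contributions: [kg·m²/s²] · [1/s]
Adding exponents of each base unit: kg: 1, m: 2, s: -3
SI base units of power: kg·m²/s³

The claimed units kg·m²/s³ match the derived units, so the claim is correct.

Answer: Yes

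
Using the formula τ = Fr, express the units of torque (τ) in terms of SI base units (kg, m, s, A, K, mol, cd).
Units of each symbol in τ = Fr:
  F (force): kg·m/s²
  r (lever arm): m

Multiplying the contributions: [kg·m/s²] · [m]
Adding exponents of each base unit: kg: 1, m: 2, s: -2
SI base units of torque: kg·m²/s²

Answer: kg·m²/s²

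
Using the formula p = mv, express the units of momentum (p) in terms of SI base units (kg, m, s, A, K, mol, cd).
Units of each symbol in p = mv:
  m (mass): kg
  v (velocity): m/s

Multiplying the contributions: [kg] · [m/s]
Adding exponents of each base unit: kg: 1, m: 1, s: -1
SI base units of momentum: kg·m/s

Answer: kg·m/s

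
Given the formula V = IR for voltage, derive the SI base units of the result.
Units of each symbol in V = IR:
  I (current): A
  R (resistance, in ohms): kg·m²/(s³·A²)

Multiplying the contributions: [A] · [kg·m²/(s³·A²)]
Adding exponents of each base unit: kg: 1, m: 2, s: -3, A: -1
SI base units of voltage: kg·m²/(s³·A)

Answer: kg·m²/(s³·A)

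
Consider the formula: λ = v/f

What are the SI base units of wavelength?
Units of each symbol in λ = v/f:
  v (wave speed): m/s
  f (frequency): 1/s  → in the denominator, contributes s

Multiplying the contributions: [m/s] · [s]
Adding exponents of each base unit: m: 1
SI base units of wavelength: m

Answer: m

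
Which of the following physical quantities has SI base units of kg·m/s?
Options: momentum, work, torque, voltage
Checking the SI base units of each option:
  momentum (p = mv): kg·m/s  ✓ matches
  work (W = Fd): kg·m²/s²  ✗
  torque (τ = Fr): kg·m²/s²  ✗
  voltage (V = IR): kg·m²/(s³·A)  ✗

Only momentum has units kg·m/s.

Answer: momentum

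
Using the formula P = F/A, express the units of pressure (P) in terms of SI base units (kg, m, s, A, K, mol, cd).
Units of each symbol in P = F/A:
  F (force): kg·m/s²
  A (area): m²  → in the denominator, contributes 1/m²

Multiplying the contributions: [kg·m/s²] · [1/m²]
Adding exponents of each base unit: kg: 1, m: -1, s: -2
SI base units of pressure: kg/(m·s²)

Answer: kg/(m·s²)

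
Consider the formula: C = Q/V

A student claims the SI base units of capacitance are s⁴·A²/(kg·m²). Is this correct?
Units of each symbol in C = Q/V:
  Q (charge, in coulombs): s·A
  V (voltage, in volts): kg·m²/(s³·A)  → in the denominator, contributes s³·A/(kg·m²)

Multiplying the contributions: [s·A] · [s³·A/(kg·m²)]
Adding exponents of each base unit: kg: -1, m: -2, s: 4, A: 2
SI base units of capacitance: s⁴·A²/(kg·m²)

The claimed units s⁴·A²/(kg·m²) match the derived units, so the claim is correct.

Answer: Yes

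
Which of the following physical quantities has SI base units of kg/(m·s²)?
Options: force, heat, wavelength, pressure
Checking the SI base units of each option:
  force (F = ma): kg·m/s²  ✗
  heat (Q = mcΔT): kg·m²/s²  ✗
  wavelength (λ = v/f): m  ✗
  pressure (P = F/A): kg/(m·s²)  ✓ matches

Only pressure has units kg/(m·s²).

Answer: pressure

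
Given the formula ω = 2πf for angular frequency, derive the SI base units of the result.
Units of each symbol in ω = 2πf:
  f (frequency): 1/s
  The factor 2π is dimensionless.

Multiplying the contributions: [1/s]
Adding exponents of each base unit: s: -1
SI base units of angular frequency: 1/s

Answer: 1/s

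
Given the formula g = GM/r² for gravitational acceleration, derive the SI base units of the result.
Units of each symbol in g = GM/r²:
  G (gravitational constant): m³/(kg·s²)
  M (mass): kg
  r (distance): m  → to the power 2 in the denominator, contributes 1/m²

Multiplying the contributions: [m³/(kg·s²)] · [kg] · [1/m²]
Adding exponents of each base unit: m: 1, s: -2
SI base units of gravitational acceleration: m/s²

Answer: m/s²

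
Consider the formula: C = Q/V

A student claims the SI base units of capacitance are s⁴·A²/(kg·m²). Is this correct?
Units of each symbol in C = Q/V:
  Q (charge, in coulombs): s·A
  V (voltage, in volts): kg·m²/(s³·A)  → in the denominator, contributes s³·A/(kg·m²)

Multiplying the contributions: [s·A] · [s³·A/(kg·m²)]
Adding exponents of each base unit: kg: -1, m: -2, s: 4, A: 2
SI base units of capacitance: s⁴·A²/(kg·m²)

The claimed units s⁴·A²/(kg·m²) match the derived units, so the claim is correct.

Answer: Yes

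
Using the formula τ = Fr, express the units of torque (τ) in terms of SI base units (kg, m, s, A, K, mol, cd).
Units of each symbol in τ = Fr:
  F (force): kg·m/s²
  r (lever arm): m

Multiplying the contributions: [kg·m/s²] · [m]
Adding exponents of each base unit: kg: 1, m: 2, s: -2
SI base units of torque: kg·m²/s²

Answer: kg·m²/s²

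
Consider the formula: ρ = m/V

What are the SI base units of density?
Units of each symbol in ρ = m/V:
  m (mass): kg
  V (volume): m³  → in the denominator, contributes 1/m³

Multiplying the contributions: [kg] · [1/m³]
Adding exponents of each base unit: kg: 1, m: -3
SI base units of density: kg/m³

Answer: kg/m³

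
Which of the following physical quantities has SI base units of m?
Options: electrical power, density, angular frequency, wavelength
Checking the SI base units of each option:
  electrical power (P = IV): kg·m²/s³  ✗
  density (ρ = m/V): kg/m³  ✗
  angular frequency (ω = 2πf): 1/s  ✗
  wavelength (λ = v/f): m  ✓ matches

Only wavelength has units m.

Answer: wavelength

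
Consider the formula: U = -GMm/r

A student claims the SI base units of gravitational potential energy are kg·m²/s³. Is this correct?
Units of each symbol in U = -GMm/r:
  G (gravitational constant): m³/(kg·s²)
  M (mass): kg
  m (mass): kg
  r (distance): m  → in the denominator, contributes 1/m
  The minus sign does not affect the units.

Multiplying the contributions: [m³/(kg·s²)] · [kg] · [kg] · [1/m]
Adding exponents of each base unit: kg: 1, m: 2, s: -2
SI base units of gravitational potential energy: kg·m²/s²

The claimed units kg·m²/s³ (exponents kg: 1, m: 2, s: -3) do not match the derived units kg·m²/s² (exponents kg: 1, m: 2, s: -2), so the claim is incorrect.

Answer: No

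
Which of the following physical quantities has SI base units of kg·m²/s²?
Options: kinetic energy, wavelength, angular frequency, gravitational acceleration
Checking the SI base units of each option:
  kinetic energy (E = ½mv²): kg·m²/s²  ✓ matches
  wavelength (λ = v/f): m  ✗
  angular frequency (ω = 2πf): 1/s  ✗
  gravitational acceleration (g = GM/r²): m/s²  ✗

Only kinetic energy has units kg·m²/s².

Answer: kinetic energy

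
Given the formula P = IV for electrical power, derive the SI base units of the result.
Units of each symbol in P = IV:
  I (current): A
  V (voltage, in volts): kg·m²/(s³·A)

Multiplying the contributions: [A] · [kg·m²/(s³·A)]
Adding exponents of each base unit: kg: 1, m: 2, s: -3
SI base units of electrical power: kg·m²/s³

Answer: kg·m²/s³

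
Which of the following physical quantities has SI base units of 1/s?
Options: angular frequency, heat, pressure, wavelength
Checking the SI base units of each option:
  angular frequency (ω = 2πf): 1/s  ✓ matches
  heat (Q = mcΔT): kg·m²/s²  ✗
  pressure (P = F/A): kg/(m·s²)  ✗
  wavelength (λ = v/f): m  ✗

Only angular frequency has units 1/s.

Answer: angular frequency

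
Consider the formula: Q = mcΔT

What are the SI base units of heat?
Units of each symbol in Q = mcΔT:
  m (mass): kg
  c (specific heat capacity, in J/(kg·K)): m²/(s²·K)
  ΔT (temperature change): K

Multiplying the contributions: [kg] · [m²/(s²·K)] · [K]
Adding exponents of each base unit: kg: 1, m: 2, s: -2
SI base units of heat: kg·m²/s²

Answer: kg·m²/s²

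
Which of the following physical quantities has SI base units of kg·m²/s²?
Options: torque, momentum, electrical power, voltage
Checking the SI base units of each option:
  torque (τ = Fr): kg·m²/s²  ✓ matches
  momentum (p = mv): kg·m/s  ✗
  electrical power (P = IV): kg·m²/s³  ✗
  voltage (V = IR): kg·m²/(s³·A)  ✗

Only torque has units kg·m²/s².

Answer: torque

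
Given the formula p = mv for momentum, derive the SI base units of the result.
Units of each symbol in p = mv:
  m (mass): kg
  v (velocity): m/s

Multiplying the contributions: [kg] · [m/s]
Adding exponents of each base unit: kg: 1, m: 1, s: -1
SI base units of momentum: kg·m/s

Answer: kg·m/s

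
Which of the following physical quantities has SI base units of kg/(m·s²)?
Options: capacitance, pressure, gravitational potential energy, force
Checking the SI base units of each option:
  capacitance (C = Q/V): s⁴·A²/(kg·m²)  ✗
  pressure (P = F/A): kg/(m·s²)  ✓ matches
  gravitational potential energy (U = -GMm/r): kg·m²/s²  ✗
  force (F = ma): kg·m/s²  ✗

Only pressure has units kg/(m·s²).

Answer: pressure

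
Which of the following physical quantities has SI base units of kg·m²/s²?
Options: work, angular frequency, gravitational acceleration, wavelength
Checking the SI base units of each option:
  work (W = Fd): kg·m²/s²  ✓ matches
  angular frequency (ω = 2πf): 1/s  ✗
  gravitational acceleration (g = GM/r²): m/s²  ✗
  wavelength (λ = v/f): m  ✗

Only work has units kg·m²/s².

Answer: work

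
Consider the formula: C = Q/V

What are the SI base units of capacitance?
Units of each symbol in C = Q/V:
  Q (charge, in coulombs): s·A
  V (voltage, in volts): kg·m²/(s³·A)  → in the denominator, contributes s³·A/(kg·m²)

Multiplying the contributions: [s·A] · [s³·A/(kg·m²)]
Adding exponents of each base unit: kg: -1, m: -2, s: 4, A: 2
SI base units of capacitance: s⁴·A²/(kg·m²)

Answer: s⁴·A²/(kg·m²)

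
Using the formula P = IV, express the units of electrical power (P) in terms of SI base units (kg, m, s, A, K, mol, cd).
Units of each symbol in P = IV:
  I (current): A
  V (voltage, in volts): kg·m²/(s³·A)

Multiplying the contributions: [A] · [kg·m²/(s³·A)]
Adding exponents of each base unit: kg: 1, m: 2, s: -3
SI base units of electrical power: kg·m²/s³

Answer: kg·m²/s³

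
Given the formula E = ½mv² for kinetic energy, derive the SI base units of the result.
Units of each symbol in E = ½mv²:
  m (mass): kg
  v (speed): m/s  → to the power 2, contributes m²/s²
  The factor ½ is dimensionless.

Multiplying the contributions: [kg] · [m²/s²]
Adding exponents of each base unit: kg: 1, m: 2, s: -2
SI base units of kinetic energy: kg·m²/s²

Answer: kg·m²/s²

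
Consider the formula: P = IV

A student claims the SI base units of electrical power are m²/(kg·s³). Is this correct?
Units of each symbol in P = IV:
  I (current): A
  V (voltage, in volts): kg·m²/(s³·A)

Multiplying the contributions: [A] · [kg·m²/(s³·A)]
Adding exponents of each base unit: kg: 1, m: 2, s: -3
SI base units of electrical power: kg·m²/s³

The claimed units m²/(kg·s³) (exponents kg: -1, m: 2, s: -3) do not match the derived units kg·m²/s³ (exponents kg: 1, m: 2, s: -3), so the claim is incorrect.

Answer: No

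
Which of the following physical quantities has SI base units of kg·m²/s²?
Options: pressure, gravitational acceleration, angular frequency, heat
Checking the SI base units of each option:
  pressure (P = F/A): kg/(m·s²)  ✗
  gravitational acceleration (g = GM/r²): m/s²  ✗
  angular frequency (ω = 2πf): 1/s  ✗
  heat (Q = mcΔT): kg·m²/s²  ✓ matches

Only heat has units kg·m²/s².

Answer: heat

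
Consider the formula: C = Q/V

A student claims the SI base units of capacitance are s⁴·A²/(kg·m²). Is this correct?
Units of each symbol in C = Q/V:
  Q (charge, in coulombs): s·A
  V (voltage, in volts): kg·m²/(s³·A)  → in the denominator, contributes s³·A/(kg·m²)

Multiplying the contributions: [s·A] · [s³·A/(kg·m²)]
Adding exponents of each base unit: kg: -1, m: -2, s: 4, A: 2
SI base units of capacitance: s⁴·A²/(kg·m²)

The claimed units s⁴·A²/(kg·m²) match the derived units, so the claim is correct.

Answer: Yes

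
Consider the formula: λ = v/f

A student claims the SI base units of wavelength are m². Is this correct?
Units of each symbol in λ = v/f:
  v (wave speed): m/s
  f (frequency): 1/s  → in the denominator, contributes s

Multiplying the contributions: [m/s] · [s]
Adding exponents of each base unit: m: 1
SI base units of wavelength: m

The claimed units m² (exponents m: 2) do not match the derived units m (exponents m: 1), so the claim is incorrect.

Answer: No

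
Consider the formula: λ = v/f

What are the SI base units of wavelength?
Units of each symbol in λ = v/f:
  v (wave speed): m/s
  f (frequency): 1/s  → in the denominator, contributes s

Multiplying the contributions: [m/s] · [s]
Adding exponents of each base unit: m: 1
SI base units of wavelength: m

Answer: m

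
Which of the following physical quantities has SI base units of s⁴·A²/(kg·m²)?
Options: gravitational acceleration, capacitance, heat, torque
Checking the SI base units of each option:
  gravitational acceleration (g = GM/r²): m/s²  ✗
  capacitance (C = Q/V): s⁴·A²/(kg·m²)  ✓ matches
  heat (Q = mcΔT): kg·m²/s²  ✗
  torque (τ = Fr): kg·m²/s²  ✗

Only capacitance has units s⁴·A²/(kg·m²).

Answer: capacitance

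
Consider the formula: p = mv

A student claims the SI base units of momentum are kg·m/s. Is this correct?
Units of each symbol in p = mv:
  m (mass): kg
  v (velocity): m/s

Multiplying the contributions: [kg] · [m/s]
Adding exponents of each base unit: kg: 1, m: 1, s: -1
SI base units of momentum: kg·m/s

The claimed units kg·m/s match the derived units, so the claim is correct.

Answer: Yes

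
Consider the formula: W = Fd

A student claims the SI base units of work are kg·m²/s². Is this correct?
Units of each symbol in W = Fd:
  F (force): kg·m/s²
  d (displacement): m

Multiplying the contributions: [kg·m/s²] · [m]
Adding exponents of each base unit: kg: 1, m: 2, s: -2
SI base units of work: kg·m²/s²

The claimed units kg·m²/s² match the derived units, so the claim is correct.

Answer: Yes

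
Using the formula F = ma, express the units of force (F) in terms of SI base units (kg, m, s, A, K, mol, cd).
Units of each symbol in F = ma:
  m (mass): kg
  a (acceleration): m/s²

Multiplying the contributions: [kg] · [m/s²]
Adding exponents of each base unit: kg: 1, m: 1, s: -2
SI base units of force: kg·m/s²

Answer: kg·m/s²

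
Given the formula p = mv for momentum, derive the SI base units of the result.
Units of each symbol in p = mv:
  m (mass): kg
  v (velocity): m/s

Multiplying the contributions: [kg] · [m/s]
Adding exponents of each base unit: kg: 1, m: 1, s: -1
SI base units of momentum: kg·m/s

Answer: kg·m/s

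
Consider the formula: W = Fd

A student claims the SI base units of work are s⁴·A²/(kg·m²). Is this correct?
Units of each symbol in W = Fd:
  F (force): kg·m/s²
  d (displacement): m

Multiplying the contributions: [kg·m/s²] · [m]
Adding exponents of each base unit: kg: 1, m: 2, s: -2
SI base units of work: kg·m²/s²

The claimed units s⁴·A²/(kg·m²) (exponents kg: -1, m: -2, s: 4, A: 2) do not match the derived units kg·m²/s² (exponents kg: 1, m: 2, s: -2), so the claim is incorrect.

Answer: No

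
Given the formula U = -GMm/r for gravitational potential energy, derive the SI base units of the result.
Units of each symbol in U = -GMm/r:
  G (gravitational constant): m³/(kg·s²)
  M (mass): kg
  m (mass): kg
  r (distance): m  → in the denominator, contributes 1/m
  The minus sign does not affect the units.

Multiplying the contributions: [m³/(kg·s²)] · [kg] · [kg] · [1/m]
Adding exponents of each base unit: kg: 1, m: 2, s: -2
SI base units of gravitational potential energy: kg·m²/s²

Answer: kg·m²/s²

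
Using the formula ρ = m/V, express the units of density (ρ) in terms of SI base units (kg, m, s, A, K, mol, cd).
Units of each symbol in ρ = m/V:
  m (mass): kg
  V (volume): m³  → in the denominator, contributes 1/m³

Multiplying the contributions: [kg] · [1/m³]
Adding exponents of each base unit: kg: 1, m: -3
SI base units of density: kg/m³

Answer: kg/m³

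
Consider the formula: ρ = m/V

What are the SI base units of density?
Units of each symbol in ρ = m/V:
  m (mass): kg
  V (volume): m³  → in the denominator, contributes 1/m³

Multiplying the contributions: [kg] · [1/m³]
Adding exponents of each base unit: kg: 1, m: -3
SI base units of density: kg/m³

Answer: kg/m³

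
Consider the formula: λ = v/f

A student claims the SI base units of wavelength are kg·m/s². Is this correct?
Units of each symbol in λ = v/f:
  v (wave speed): m/s
  f (frequency): 1/s  → in the denominator, contributes s

Multiplying the contributions: [m/s] · [s]
Adding exponents of each base unit: m: 1
SI base units of wavelength: m

The claimed units kg·m/s² (exponents kg: 1, m: 1, s: -2) do not match the derived units m (exponents m: 1), so the claim is incorrect.

Answer: No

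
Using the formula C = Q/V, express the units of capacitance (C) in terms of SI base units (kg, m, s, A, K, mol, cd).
Units of each symbol in C = Q/V:
  Q (charge, in coulombs): s·A
  V (voltage, in volts): kg·m²/(s³·A)  → in the denominator, contributes s³·A/(kg·m²)

Multiplying the contributions: [s·A] · [s³·A/(kg·m²)]
Adding exponents of each base unit: kg: -1, m: -2, s: 4, A: 2
SI base units of capacitance: s⁴·A²/(kg·m²)

Answer: s⁴·A²/(kg·m²)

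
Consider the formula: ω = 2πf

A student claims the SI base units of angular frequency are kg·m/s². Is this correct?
Units of each symbol in ω = 2πf:
  f (frequency): 1/s
  The factor 2π is dimensionless.

Multiplying the contributions: [1/s]
Adding exponents of each base unit: s: -1
SI base units of angular frequency: 1/s

The claimed units kg·m/s² (exponents kg: 1, m: 1, s: -2) do not match the derived units 1/s (exponents s: -1), so the claim is incorrect.

Answer: No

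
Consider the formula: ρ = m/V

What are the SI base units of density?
Units of each symbol in ρ = m/V:
  m (mass): kg
  V (volume): m³  → in the denominator, contributes 1/m³

Multiplying the contributions: [kg] · [1/m³]
Adding exponents of each base unit: kg: 1, m: -3
SI base units of density: kg/m³

Answer: kg/m³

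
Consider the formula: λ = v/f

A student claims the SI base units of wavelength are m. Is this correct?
Units of each symbol in λ = v/f:
  v (wave speed): m/s
  f (frequency): 1/s  → in the denominator, contributes s

Multiplying the contributions: [m/s] · [s]
Adding exponents of each base unit: m: 1
SI base units of wavelength: m

The claimed units m match the derived units, so the claim is correct.

Answer: Yes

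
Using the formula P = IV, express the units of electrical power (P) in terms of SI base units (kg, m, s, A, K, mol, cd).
Units of each symbol in P = IV:
  I (current): A
  V (voltage, in volts): kg·m²/(s³·A)

Multiplying the contributions: [A] · [kg·m²/(s³·A)]
Adding exponents of each base unit: kg: 1, m: 2, s: -3
SI base units of electrical power: kg·m²/s³

Answer: kg·m²/s³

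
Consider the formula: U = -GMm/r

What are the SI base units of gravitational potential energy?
Units of each symbol in U = -GMm/r:
  G (gravitational constant): m³/(kg·s²)
  M (mass): kg
  m (mass): kg
  r (distance): m  → in the denominator, contributes 1/m
  The minus sign does not affect the units.

Multiplying the contributions: [m³/(kg·s²)] · [kg] · [kg] · [1/m]
Adding exponents of each base unit: kg: 1, m: 2, s: -2
SI base units of gravitational potential energy: kg·m²/s²

Answer: kg·m²/s²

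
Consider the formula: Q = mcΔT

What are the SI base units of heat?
Units of each symbol in Q = mcΔT:
  m (mass): kg
  c (specific heat capacity, in J/(kg·K)): m²/(s²·K)
  ΔT (temperature change): K

Multiplying the contributions: [kg] · [m²/(s²·K)] · [K]
Adding exponents of each base unit: kg: 1, m: 2, s: -2
SI base units of heat: kg·m²/s²

Answer: kg·m²/s²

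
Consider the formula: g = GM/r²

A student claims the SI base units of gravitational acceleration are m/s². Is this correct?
Units of each symbol in g = GM/r²:
  G (gravitational constant): m³/(kg·s²)
  M (mass): kg
  r (distance): m  → to the power 2 in the denominator, contributes 1/m²

Multiplying the contributions: [m³/(kg·s²)] · [kg] · [1/m²]
Adding exponents of each base unit: m: 1, s: -2
SI base units of gravitational acceleration: m/s²

The claimed units m/s² match the derived units, so the claim is correct.

Answer: Yes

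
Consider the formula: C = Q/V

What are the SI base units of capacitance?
Units of each symbol in C = Q/V:
  Q (charge, in coulombs): s·A
  V (voltage, in volts): kg·m²/(s³·A)  → in the denominator, contributes s³·A/(kg·m²)

Multiplying the contributions: [s·A] · [s³·A/(kg·m²)]
Adding exponents of each base unit: kg: -1, m: -2, s: 4, A: 2
SI base units of capacitance: s⁴·A²/(kg·m²)

Answer: s⁴·A²/(kg·m²)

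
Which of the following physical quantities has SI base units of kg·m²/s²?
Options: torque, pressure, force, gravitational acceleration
Checking the SI base units of each option:
  torque (τ = Fr): kg·m²/s²  ✓ matches
  pressure (P = F/A): kg/(m·s²)  ✗
  force (F = ma): kg·m/s²  ✗
  gravitational acceleration (g = GM/r²): m/s²  ✗

Only torque has units kg·m²/s².

Answer: torque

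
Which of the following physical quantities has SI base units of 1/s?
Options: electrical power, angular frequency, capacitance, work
Checking the SI base units of each option:
  electrical power (P = IV): kg·m²/s³  ✗
  angular frequency (ω = 2πf): 1/s  ✓ matches
  capacitance (C = Q/V): s⁴·A²/(kg·m²)  ✗
  work (W = Fd): kg·m²/s²  ✗

Only angular frequency has units 1/s.

Answer: angular frequency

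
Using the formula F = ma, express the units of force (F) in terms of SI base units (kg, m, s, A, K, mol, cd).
Units of each symbol in F = ma:
  m (mass): kg
  a (acceleration): m/s²

Multiplying the contributions: [kg] · [m/s²]
Adding exponents of each base unit: kg: 1, m: 1, s: -2
SI base units of force: kg·m/s²

Answer: kg·m/s²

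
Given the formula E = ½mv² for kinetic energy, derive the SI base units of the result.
Units of each symbol in E = ½mv²:
  m (mass): kg
  v (speed): m/s  → to the power 2, contributes m²/s²
  The factor ½ is dimensionless.

Multiplying the contributions: [kg] · [m²/s²]
Adding exponents of each base unit: kg: 1, m: 2, s: -2
SI base units of kinetic energy: kg·m²/s²

Answer: kg·m²/s²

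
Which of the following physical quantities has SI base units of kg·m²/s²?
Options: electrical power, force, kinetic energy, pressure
Checking the SI base units of each option:
  electrical power (P = IV): kg·m²/s³  ✗
  force (F = ma): kg·m/s²  ✗
  kinetic energy (E = ½mv²): kg·m²/s²  ✓ matches
  pressure (P = F/A): kg/(m·s²)  ✗

Only kinetic energy has units kg·m²/s².

Answer: kinetic energy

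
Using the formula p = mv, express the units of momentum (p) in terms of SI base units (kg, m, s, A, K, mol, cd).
Units of each symbol in p = mv:
  m (mass): kg
  v (velocity): m/s

Multiplying the contributions: [kg] · [m/s]
Adding exponents of each base unit: kg: 1, m: 1, s: -1
SI base units of momentum: kg·m/s

Answer: kg·m/s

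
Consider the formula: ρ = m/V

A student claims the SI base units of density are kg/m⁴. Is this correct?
Units of each symbol in ρ = m/V:
  m (mass): kg
  V (volume): m³  → in the denominator, contributes 1/m³

Multiplying the contributions: [kg] · [1/m³]
Adding exponents of each base unit: kg: 1, m: -3
SI base units of density: kg/m³

The claimed units kg/m⁴ (exponents kg: 1, m: -4) do not match the derived units kg/m³ (exponents kg: 1, m: -3), so the claim is incorrect.

Answer: No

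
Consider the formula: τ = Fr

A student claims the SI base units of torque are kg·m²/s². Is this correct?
Units of each symbol in τ = Fr:
  F (force): kg·m/s²
  r (lever arm): m

Multiplying the contributions: [kg·m/s²] · [m]
Adding exponents of each base unit: kg: 1, m: 2, s: -2
SI base units of torque: kg·m²/s²

The claimed units kg·m²/s² match the derived units, so the claim is correct.

Answer: Yes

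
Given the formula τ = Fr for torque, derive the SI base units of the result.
Units of each symbol in τ = Fr:
  F (force): kg·m/s²
  r (lever arm): m

Multiplying the contributions: [kg·m/s²] · [m]
Adding exponents of each base unit: kg: 1, m: 2, s: -2
SI base units of torque: kg·m²/s²

Answer: kg·m²/s²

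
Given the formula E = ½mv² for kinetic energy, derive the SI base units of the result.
Units of each symbol in E = ½mv²:
  m (mass): kg
  v (speed): m/s  → to the power 2, contributes m²/s²
  The factor ½ is dimensionless.

Multiplying the contributions: [kg] · [m²/s²]
Adding exponents of each base unit: kg: 1, m: 2, s: -2
SI base units of kinetic energy: kg·m²/s²

Answer: kg·m²/s²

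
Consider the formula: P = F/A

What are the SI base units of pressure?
Units of each symbol in P = F/A:
  F (force): kg·m/s²
  A (area): m²  → in the denominator, contributes 1/m²

Multiplying the contributions: [kg·m/s²] · [1/m²]
Adding exponents of each base unit: kg: 1, m: -1, s: -2
SI base units of pressure: kg/(m·s²)

Answer: kg/(m·s²)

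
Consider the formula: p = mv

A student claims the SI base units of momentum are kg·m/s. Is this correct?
Units of each symbol in p = mv:
  m (mass): kg
  v (velocity): m/s

Multiplying the contributions: [kg] · [m/s]
Adding exponents of each base unit: kg: 1, m: 1, s: -1
SI base units of momentum: kg·m/s

The claimed units kg·m/s match the derived units, so the claim is correct.

Answer: Yes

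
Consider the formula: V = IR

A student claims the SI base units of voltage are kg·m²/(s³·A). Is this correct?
Units of each symbol in V = IR:
  I (current): A
  R (resistance, in ohms): kg·m²/(s³·A²)

Multiplying the contributions: [A] · [kg·m²/(s³·A²)]
Adding exponents of each base unit: kg: 1, m: 2, s: -3, A: -1
SI base units of voltage: kg·m²/(s³·A)

The claimed units kg·m²/(s³·A) match the derived units, so the claim is correct.

Answer: Yes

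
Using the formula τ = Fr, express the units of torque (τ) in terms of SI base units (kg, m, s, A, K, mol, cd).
Units of each symbol in τ = Fr:
  F (force): kg·m/s²
  r (lever arm): m

Multiplying the contributions: [kg·m/s²] · [m]
Adding exponents of each base unit: kg: 1, m: 2, s: -2
SI base units of torque: kg·m²/s²

Answer: kg·m²/s²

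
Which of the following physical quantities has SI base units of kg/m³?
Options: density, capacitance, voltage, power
Checking the SI base units of each option:
  density (ρ = m/V): kg/m³  ✓ matches
  capacitance (C = Q/V): s⁴·A²/(kg·m²)  ✗
  voltage (V = IR): kg·m²/(s³·A)  ✗
  power (P = W/t): kg·m²/s³  ✗

Only density has units kg/m³.

Answer: density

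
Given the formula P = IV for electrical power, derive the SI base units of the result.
Units of each symbol in P = IV:
  I (current): A
  V (voltage, in volts): kg·m²/(s³·A)

Multiplying the contributions: [A] · [kg·m²/(s³·A)]
Adding exponents of each base unit: kg: 1, m: 2, s: -3
SI base units of electrical power: kg·m²/s³

Answer: kg·m²/s³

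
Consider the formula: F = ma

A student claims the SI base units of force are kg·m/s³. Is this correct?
Units of each symbol in F = ma:
  m (mass): kg
  a (acceleration): m/s²

Multiplying the contributions: [kg] · [m/s²]
Adding exponents of each base unit: kg: 1, m: 1, s: -2
SI base units of force: kg·m/s²

The claimed units kg·m/s³ (exponents kg: 1, m: 1, s: -3) do not match the derived units kg·m/s² (exponents kg: 1, m: 1, s: -2), so the claim is incorrect.

Answer: No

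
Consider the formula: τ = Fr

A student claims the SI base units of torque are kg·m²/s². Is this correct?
Units of each symbol in τ = Fr:
  F (force): kg·m/s²
  r (lever arm): m

Multiplying the contributions: [kg·m/s²] · [m]
Adding exponents of each base unit: kg: 1, m: 2, s: -2
SI base units of torque: kg·m²/s²

The claimed units kg·m²/s² match the derived units, so the claim is correct.

Answer: Yes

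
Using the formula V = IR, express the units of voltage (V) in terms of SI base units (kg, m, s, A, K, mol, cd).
Units of each symbol in V = IR:
  I (current): A
  R (resistance, in ohms): kg·m²/(s³·A²)

Multiplying the contributions: [A] · [kg·m²/(s³·A²)]
Adding exponents of each base unit: kg: 1, m: 2, s: -3, A: -1
SI base units of voltage: kg·m²/(s³·A)

Answer: kg·m²/(s³·A)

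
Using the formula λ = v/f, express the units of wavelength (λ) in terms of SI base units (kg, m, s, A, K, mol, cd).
Units of each symbol in λ = v/f:
  v (wave speed): m/s
  f (frequency): 1/s  → in the denominator, contributes s

Multiplying the contributions: [m/s] · [s]
Adding exponents of each base unit: m: 1
SI base units of wavelength: m

Answer: m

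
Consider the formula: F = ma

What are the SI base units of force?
Units of each symbol in F = ma:
  m (mass): kg
  a (acceleration): m/s²

Multiplying the contributions: [kg] · [m/s²]
Adding exponents of each base unit: kg: 1, m: 1, s: -2
SI base units of force: kg·m/s²

Answer: kg·m/s²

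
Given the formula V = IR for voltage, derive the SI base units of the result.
Units of each symbol in V = IR:
  I (current): A
  R (resistance, in ohms): kg·m²/(s³·A²)

Multiplying the contributions: [A] · [kg·m²/(s³·A²)]
Adding exponents of each base unit: kg: 1, m: 2, s: -3, A: -1
SI base units of voltage: kg·m²/(s³·A)

Answer: kg·m²/(s³·A)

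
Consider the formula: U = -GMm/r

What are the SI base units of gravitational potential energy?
Units of each symbol in U = -GMm/r:
  G (gravitational constant): m³/(kg·s²)
  M (mass): kg
  m (mass): kg
  r (distance): m  → in the denominator, contributes 1/m
  The minus sign does not affect the units.

Multiplying the contributions: [m³/(kg·s²)] · [kg] · [kg] · [1/m]
Adding exponents of each base unit: kg: 1, m: 2, s: -2
SI base units of gravitational potential energy: kg·m²/s²

Answer: kg·m²/s²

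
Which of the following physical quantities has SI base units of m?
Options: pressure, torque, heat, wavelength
Checking the SI base units of each option:
  pressure (P = F/A): kg/(m·s²)  ✗
  torque (τ = Fr): kg·m²/s²  ✗
  heat (Q = mcΔT): kg·m²/s²  ✗
  wavelength (λ = v/f): m  ✓ matches

Only wavelength has units m.

Answer: wavelength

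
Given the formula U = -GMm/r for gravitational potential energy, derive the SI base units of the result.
Units of each symbol in U = -GMm/r:
  G (gravitational constant): m³/(kg·s²)
  M (mass): kg
  m (mass): kg
  r (distance): m  → in the denominator, contributes 1/m
  The minus sign does not affect the units.

Multiplying the contributions: [m³/(kg·s²)] · [kg] · [kg] · [1/m]
Adding exponents of each base unit: kg: 1, m: 2, s: -2
SI base units of gravitational potential energy: kg·m²/s²

Answer: kg·m²/s²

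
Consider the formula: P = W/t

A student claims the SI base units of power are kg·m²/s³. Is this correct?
Units of each symbol in P = W/t:
  W (work): kg·m²/s²
  t (time): s  → in the denominator, contributes 1/s

Multiplying the contributions: [kg·m²/s²] · [1/s]
Adding exponents of each base unit: kg: 1, m: 2, s: -3
SI base units of power: kg·m²/s³

The claimed units kg·m²/s³ match the derived units, so the claim is correct.

Answer: Yes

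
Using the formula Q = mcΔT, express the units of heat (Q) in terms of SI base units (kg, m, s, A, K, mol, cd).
Units of each symbol in Q = mcΔT:
  m (mass): kg
  c (specific heat capacity, in J/(kg·K)): m²/(s²·K)
  ΔT (temperature change): K

Multiplying the contributions: [kg] · [m²/(s²·K)] · [K]
Adding exponents of each base unit: kg: 1, m: 2, s: -2
SI base units of heat: kg·m²/s²

Answer: kg·m²/s²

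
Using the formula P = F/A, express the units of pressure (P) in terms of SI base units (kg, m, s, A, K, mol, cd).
Units of each symbol in P = F/A:
  F (force): kg·m/s²
  A (area): m²  → in the denominator, contributes 1/m²

Multiplying the contributions: [kg·m/s²] · [1/m²]
Adding exponents of each base unit: kg: 1, m: -1, s: -2
SI base units of pressure: kg/(m·s²)

Answer: kg/(m·s²)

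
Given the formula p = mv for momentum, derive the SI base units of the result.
Units of each symbol in p = mv:
  m (mass): kg
  v (velocity): m/s

Multiplying the contributions: [kg] · [m/s]
Adding exponents of each base unit: kg: 1, m: 1, s: -1
SI base units of momentum: kg·m/s

Answer: kg·m/s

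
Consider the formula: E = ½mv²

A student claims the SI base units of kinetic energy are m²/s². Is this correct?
Units of each symbol in E = ½mv²:
  m (mass): kg
  v (speed): m/s  → to the power 2, contributes m²/s²
  The factor ½ is dimensionless.

Multiplying the contributions: [kg] · [m²/s²]
Adding exponents of each base unit: kg: 1, m: 2, s: -2
SI base units of kinetic energy: kg·m²/s²

The claimed units m²/s² (exponents m: 2, s: -2) do not match the derived units kg·m²/s² (exponents kg: 1, m: 2, s: -2), so the claim is incorrect.

Answer: No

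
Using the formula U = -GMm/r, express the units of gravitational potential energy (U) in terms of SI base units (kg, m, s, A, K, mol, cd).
Units of each symbol in U = -GMm/r:
  G (gravitational constant): m³/(kg·s²)
  M (mass): kg
  m (mass): kg
  r (distance): m  → in the denominator, contributes 1/m
  The minus sign does not affect the units.

Multiplying the contributions: [m³/(kg·s²)] · [kg] · [kg] · [1/m]
Adding exponents of each base unit: kg: 1, m: 2, s: -2
SI base units of gravitational potential energy: kg·m²/s²

Answer: kg·m²/s²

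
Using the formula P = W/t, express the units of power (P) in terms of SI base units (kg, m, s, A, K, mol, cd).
Units of each symbol in P = W/t:
  W (work): kg·m²/s²
  t (time): s  → in the denominator, contributes 1/s

Multiplying the contributions: [kg·m²/s²] · [1/s]
Adding exponents of each base unit: kg: 1, m: 2, s: -3
SI base units of power: kg·m²/s³

Answer: kg·m²/s³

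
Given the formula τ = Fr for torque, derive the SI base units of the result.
Units of each symbol in τ = Fr:
  F (force): kg·m/s²
  r (lever arm): m

Multiplying the contributions: [kg·m/s²] · [m]
Adding exponents of each base unit: kg: 1, m: 2, s: -2
SI base units of torque: kg·m²/s²

Answer: kg·m²/s²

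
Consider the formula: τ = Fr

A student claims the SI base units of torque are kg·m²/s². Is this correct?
Units of each symbol in τ = Fr:
  F (force): kg·m/s²
  r (lever arm): m

Multiplying the contributions: [kg·m/s²] · [m]
Adding exponents of each base unit: kg: 1, m: 2, s: -2
SI base units of torque: kg·m²/s²

The claimed units kg·m²/s² match the derived units, so the claim is correct.

Answer: Yes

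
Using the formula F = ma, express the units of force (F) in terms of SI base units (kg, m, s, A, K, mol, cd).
Units of each symbol in F = ma:
  m (mass): kg
  a (acceleration): m/s²

Multiplying the contributions: [kg] · [m/s²]
Adding exponents of each base unit: kg: 1, m: 1, s: -2
SI base units of force: kg·m/s²

Answer: kg·m/s²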